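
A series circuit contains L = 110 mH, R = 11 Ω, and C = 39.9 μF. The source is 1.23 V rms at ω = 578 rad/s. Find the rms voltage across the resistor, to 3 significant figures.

X_L = ωL = 63.6 Ω
X_C = 1/(ωC) = 43.4 Ω
Net reactance X = X_L − X_C = 20.2 Ω
Z = 11.0 + j20.2 Ω
|Z| = √(11.0² + 20.2²) = 23.0 Ω
I = V/|Z| = 53.4 mA
V_R = I·|Z_R| = 0.0534 × 11.0 = 0.588 V

0.588 V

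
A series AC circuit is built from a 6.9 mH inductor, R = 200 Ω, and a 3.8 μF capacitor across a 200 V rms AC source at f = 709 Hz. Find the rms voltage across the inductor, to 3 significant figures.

ω = 2πf = 4455 rad/s
X_L = ωL = 30.7 Ω
X_C = 1/(ωC) = 59.1 Ω
Net reactance X = X_L − X_C = -28.3 Ω
Z = 200 − j28.3 Ω
|Z| = √(200² + 28.3²) = 202 Ω
I = V/|Z| = 990 mA
V_L = I·|Z_L| = 0.990 × 30.7 = 30.4 V

30.4 V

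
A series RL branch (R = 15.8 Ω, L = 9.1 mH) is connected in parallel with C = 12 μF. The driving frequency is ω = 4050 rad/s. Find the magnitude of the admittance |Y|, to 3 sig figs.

X_L = ωL = 36.9 Ω
X_C = 1/(ωC) = 20.6 Ω
Branch 1 (R+jX_L): Z₁ = 15.8 + j36.9 Ω, |Z₁| = 40.1 Ω
Branch 2 (−jX_C): Z₂ = −j20.6 Ω
Parallel: Z = Z₁Z₂/(Z₁+Z₂), |Z| = 36.4 Ω, ∠Z = -69.1°
|Y| = 1/|Z| = 27.5 mS

27.5 mS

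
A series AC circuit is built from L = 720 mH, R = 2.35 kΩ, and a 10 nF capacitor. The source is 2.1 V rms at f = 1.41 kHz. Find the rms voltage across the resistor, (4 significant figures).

0.9068 V

ω = 2πf = 8859 rad/s
X_L = ωL = 6379 Ω
X_C = 1/(ωC) = 11290 Ω
Net reactance X = X_L − X_C = -4909 Ω
Z = 2350 − j4909 Ω
|Z| = √(2350² + 4909²) = 5442 Ω
I = V/|Z| = 385.9 μA
V_R = I·|Z_R| = 0.0003859 × 2350 = 0.9068 V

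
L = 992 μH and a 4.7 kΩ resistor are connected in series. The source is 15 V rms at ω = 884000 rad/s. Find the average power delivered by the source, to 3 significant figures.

46.3 mW

X_L = ωL = 877 Ω
Z = 4700 + j877 Ω
|Z| = √(4700² + 877²) = 4780 Ω
∠Z = arctan(877/4700) = 10.6°
I = V/|Z| = 3.14 mA
P = VI cos φ = 15 × 0.00314 × cos(10.6°) = 46.3 mW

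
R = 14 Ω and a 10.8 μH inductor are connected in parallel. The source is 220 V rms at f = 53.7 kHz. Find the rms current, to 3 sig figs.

62.4 A

ω = 2πf = 337400 rad/s
X_L = ωL = 3.64 Ω
Parallel: admittances add. Y = 1/R + 1/(jωL)
Y = (0.0714 − j0.274) S
|Y| = 0.284 S → |Z| = 1/|Y| = 3.53 Ω, ∠Z = −∠Y = 75.4°
I = V/|Z| = 220/3.53 = 62.4 A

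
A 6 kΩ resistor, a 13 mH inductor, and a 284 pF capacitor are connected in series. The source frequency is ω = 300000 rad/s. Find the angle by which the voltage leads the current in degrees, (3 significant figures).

X_L = ωL = 3900 Ω
X_C = 1/(ωC) = 11700 Ω
Net reactance X = X_L − X_C = -7840 Ω
Z = 6000 − j7840 Ω
|Z| = √(6000² + 7840²) = 9870 Ω
∠Z = arctan(-7840/6000) = -52.6°

-52.6°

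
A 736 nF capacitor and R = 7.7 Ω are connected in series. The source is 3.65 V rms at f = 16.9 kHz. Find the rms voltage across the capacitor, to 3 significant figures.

ω = 2πf = 106200 rad/s
X_C = 1/(ωC) = 12.8 Ω
Z = 7.70 − j12.8 Ω
|Z| = √(7.70² + 12.8²) = 14.9 Ω
I = V/|Z| = 244 mA
V_C = I·|Z_C| = 0.244 × 12.8 = 3.13 V

3.13 V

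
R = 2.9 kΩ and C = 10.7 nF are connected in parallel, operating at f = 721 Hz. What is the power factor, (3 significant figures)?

0.990

ω = 2πf = 4530 rad/s
X_C = 1/(ωC) = 20600 Ω
Parallel: admittances add. Y = 1/R + jωC
Y = (0.000345 + j4.85e-05) S
|Y| = 0.000348 S → |Z| = 1/|Y| = 2870 Ω, ∠Z = −∠Y = -8.00°
cos φ = cos(-8.00°) = 0.990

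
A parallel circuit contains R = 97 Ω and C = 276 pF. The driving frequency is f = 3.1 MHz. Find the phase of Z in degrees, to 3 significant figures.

-27.5°

ω = 2πf = 1.948e+07 rad/s
X_C = 1/(ωC) = 186 Ω
Parallel: admittances add. Y = 1/R + jωC
Y = (0.0103 + j0.00538) S
|Y| = 0.0116 S → |Z| = 1/|Y| = 86.0 Ω, ∠Z = −∠Y = -27.5°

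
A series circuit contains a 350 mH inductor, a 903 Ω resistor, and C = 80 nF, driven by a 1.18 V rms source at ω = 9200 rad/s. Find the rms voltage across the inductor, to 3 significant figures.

1.84 V

X_L = ωL = 3220 Ω
X_C = 1/(ωC) = 1360 Ω
Net reactance X = X_L − X_C = 1860 Ω
Z = 903 + j1860 Ω
|Z| = √(903² + 1860²) = 2070 Ω
I = V/|Z| = 570 μA
V_L = I·|Z_L| = 0.000570 × 3220 = 1.84 V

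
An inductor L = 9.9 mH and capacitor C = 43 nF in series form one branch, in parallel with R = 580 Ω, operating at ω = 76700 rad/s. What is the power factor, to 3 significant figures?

0.618

X_L = ωL = 759 Ω
X_C = 1/(ωC) = 303 Ω
Branch 1: Z₁ = R = 580 Ω
Branch 2 (series LC): Z₂ = j(X_L − X_C) = j456 Ω
Parallel: Z = Z₁Z₂/(Z₁+Z₂), |Z| = 359 Ω, ∠Z = 51.8°
cos φ = cos(51.8°) = 0.618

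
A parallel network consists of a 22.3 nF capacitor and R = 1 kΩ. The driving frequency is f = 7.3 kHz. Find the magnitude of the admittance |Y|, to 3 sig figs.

1.43 mS

ω = 2πf = 45870 rad/s
X_C = 1/(ωC) = 978 Ω
Parallel: admittances add. Y = 1/R + jωC
Y = (0.00100 + j0.00102) S
|Y| = 0.00143 S → |Z| = 1/|Y| = 699 Ω, ∠Z = −∠Y = -45.6°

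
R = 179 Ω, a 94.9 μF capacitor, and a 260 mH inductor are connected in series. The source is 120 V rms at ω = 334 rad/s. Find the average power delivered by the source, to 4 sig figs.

73.44 W

X_L = ωL = 86.84 Ω
X_C = 1/(ωC) = 31.55 Ω
Net reactance X = X_L − X_C = 55.29 Ω
Z = 179.0 + j55.29 Ω
|Z| = √(179.0² + 55.29²) = 187.3 Ω
∠Z = arctan(55.29/179.0) = 17.17°
I = V/|Z| = 640.5 mA
P = VI cos φ = 120 × 0.6405 × cos(17.17°) = 73.44 W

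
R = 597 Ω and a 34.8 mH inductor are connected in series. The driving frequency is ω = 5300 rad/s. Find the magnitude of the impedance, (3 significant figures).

625 Ω

X_L = ωL = 184 Ω
Z = 597 + j184 Ω
|Z| = √(597² + 184²) = 625 Ω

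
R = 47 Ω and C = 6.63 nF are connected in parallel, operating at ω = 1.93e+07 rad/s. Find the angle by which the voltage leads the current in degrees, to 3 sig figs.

-80.6°

X_C = 1/(ωC) = 7.82 Ω
Parallel: admittances add. Y = 1/R + jωC
Y = (0.0213 + j0.128) S
|Y| = 0.130 S → |Z| = 1/|Y| = 7.71 Ω, ∠Z = −∠Y = -80.6°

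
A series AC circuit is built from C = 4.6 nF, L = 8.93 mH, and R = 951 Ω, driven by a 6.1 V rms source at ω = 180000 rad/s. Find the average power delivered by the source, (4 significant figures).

33.25 mW

X_L = ωL = 1607 Ω
X_C = 1/(ωC) = 1208 Ω
Net reactance X = X_L − X_C = 399.7 Ω
Z = 951.0 + j399.7 Ω
|Z| = √(951.0² + 399.7²) = 1032 Ω
∠Z = arctan(399.7/951.0) = 22.80°
I = V/|Z| = 5.913 mA
P = VI cos φ = 6.1 × 0.005913 × cos(22.80°) = 33.25 mW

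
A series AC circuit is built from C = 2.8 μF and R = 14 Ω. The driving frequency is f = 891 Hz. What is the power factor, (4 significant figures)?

0.2144

ω = 2πf = 5598 rad/s
X_C = 1/(ωC) = 63.79 Ω
Z = 14.00 − j63.79 Ω
|Z| = √(14.00² + 63.79²) = 65.31 Ω
∠Z = arctan(-63.79/14.00) = -77.62°
cos φ = cos(-77.62°) = 0.2144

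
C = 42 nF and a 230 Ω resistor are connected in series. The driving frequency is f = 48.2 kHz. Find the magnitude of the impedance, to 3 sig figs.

ω = 2πf = 302800 rad/s
X_C = 1/(ωC) = 78.6 Ω
Z = 230 − j78.6 Ω
|Z| = √(230² + 78.6²) = 243 Ω

243 Ω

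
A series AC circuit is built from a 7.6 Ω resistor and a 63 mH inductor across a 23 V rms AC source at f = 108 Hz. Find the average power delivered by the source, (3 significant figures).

2.13 W

ω = 2πf = 678.6 rad/s
X_L = ωL = 42.8 Ω
Z = 7.60 + j42.8 Ω
|Z| = √(7.60² + 42.8²) = 43.4 Ω
∠Z = arctan(42.8/7.60) = 79.9°
I = V/|Z| = 530 mA
P = VI cos φ = 23 × 0.530 × cos(79.9°) = 2.13 W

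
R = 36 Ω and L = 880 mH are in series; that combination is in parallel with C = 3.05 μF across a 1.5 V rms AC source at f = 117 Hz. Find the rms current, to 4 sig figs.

1.060 mA

ω = 2πf = 735.1 rad/s
X_L = ωL = 646.9 Ω
X_C = 1/(ωC) = 446.0 Ω
Branch 1 (R+jX_L): Z₁ = 36.00 + j646.9 Ω, |Z₁| = 647.9 Ω
Branch 2 (−jX_C): Z₂ = −j446.0 Ω
Parallel: Z = Z₁Z₂/(Z₁+Z₂), |Z| = 1416 Ω, ∠Z = -83.03°
I = V/|Z| = 1.5/1416 = 1.060 mA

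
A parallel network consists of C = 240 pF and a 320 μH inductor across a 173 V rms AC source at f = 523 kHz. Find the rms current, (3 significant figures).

28.1 mA

ω = 2πf = 3.286e+06 rad/s
X_L = ωL = 1050 Ω
X_C = 1/(ωC) = 1270 Ω
Parallel: admittances add. Y = 1/(jωL) + jωC
Y = (0 − j0.000162) S
|Y| = 0.000162 S → |Z| = 1/|Y| = 6160 Ω, ∠Z = −∠Y = 90.0°
I = V/|Z| = 173/6160 = 28.1 mA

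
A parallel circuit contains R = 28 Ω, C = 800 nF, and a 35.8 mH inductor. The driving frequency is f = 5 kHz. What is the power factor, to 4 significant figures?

ω = 2πf = 31420 rad/s
X_L = ωL = 1125 Ω
X_C = 1/(ωC) = 39.79 Ω
Parallel: admittances add. Y = 1/R + 1/(jωL) + jωC
Y = (0.03571 + j0.02424) S
|Y| = 0.04317 S → |Z| = 1/|Y| = 23.17 Ω, ∠Z = −∠Y = -34.17°
cos φ = cos(-34.17°) = 0.8274

0.8274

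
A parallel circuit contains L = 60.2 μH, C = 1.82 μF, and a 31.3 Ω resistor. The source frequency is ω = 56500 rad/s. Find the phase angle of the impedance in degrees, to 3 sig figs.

80.5°

X_L = ωL = 3.40 Ω
X_C = 1/(ωC) = 9.72 Ω
Parallel: admittances add. Y = 1/R + 1/(jωL) + jωC
Y = (0.0319 − j0.191) S
|Y| = 0.194 S → |Z| = 1/|Y| = 5.16 Ω, ∠Z = −∠Y = 80.5°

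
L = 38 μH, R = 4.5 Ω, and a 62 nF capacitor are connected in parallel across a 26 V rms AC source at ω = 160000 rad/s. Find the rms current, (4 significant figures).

7.038 A

X_L = ωL = 6.080 Ω
X_C = 1/(ωC) = 100.8 Ω
Parallel: admittances add. Y = 1/R + 1/(jωL) + jωC
Y = (0.2222 − j0.1546) S
|Y| = 0.2707 S → |Z| = 1/|Y| = 3.694 Ω, ∠Z = −∠Y = 34.82°
I = V/|Z| = 26/3.694 = 7.038 A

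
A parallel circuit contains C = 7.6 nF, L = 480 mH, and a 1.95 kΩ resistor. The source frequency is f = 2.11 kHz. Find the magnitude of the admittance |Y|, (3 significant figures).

516 μS

ω = 2πf = 13260 rad/s
X_L = ωL = 6360 Ω
X_C = 1/(ωC) = 9920 Ω
Parallel: admittances add. Y = 1/R + 1/(jωL) + jωC
Y = (0.000513 − j5.64e-05) S
|Y| = 0.000516 S → |Z| = 1/|Y| = 1940 Ω, ∠Z = −∠Y = 6.27°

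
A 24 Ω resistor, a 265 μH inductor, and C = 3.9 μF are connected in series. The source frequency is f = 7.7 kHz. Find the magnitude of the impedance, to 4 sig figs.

ω = 2πf = 48380 rad/s
X_L = ωL = 12.82 Ω
X_C = 1/(ωC) = 5.300 Ω
Net reactance X = X_L − X_C = 7.521 Ω
Z = 24.00 + j7.521 Ω
|Z| = √(24.00² + 7.521²) = 25.15 Ω

25.15 Ω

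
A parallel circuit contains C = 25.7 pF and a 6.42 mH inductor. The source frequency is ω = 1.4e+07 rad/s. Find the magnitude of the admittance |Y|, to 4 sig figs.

348.7 μS

X_L = ωL = 89880 Ω
X_C = 1/(ωC) = 2779 Ω
Parallel: admittances add. Y = 1/(jωL) + jωC
Y = (0 + j0.0003487) S
|Y| = 0.0003487 S → |Z| = 1/|Y| = 2868 Ω, ∠Z = −∠Y = -90.00°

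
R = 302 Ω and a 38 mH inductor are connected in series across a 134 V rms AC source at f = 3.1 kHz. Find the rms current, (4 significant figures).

ω = 2πf = 19480 rad/s
X_L = ωL = 740.2 Ω
Z = 302.0 + j740.2 Ω
|Z| = √(302.0² + 740.2²) = 799.4 Ω
I = V/|Z| = 134/799.4 = 167.6 mA

167.6 mA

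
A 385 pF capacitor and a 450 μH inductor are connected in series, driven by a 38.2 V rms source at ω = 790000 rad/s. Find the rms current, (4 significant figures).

X_L = ωL = 355.5 Ω
X_C = 1/(ωC) = 3288 Ω
Net reactance X = X_L − X_C = -2932 Ω
Z = − j2932 Ω
|Z| = √(0² + 2932²) = 2932 Ω
I = V/|Z| = 38.2/2932 = 13.03 mA

13.03 mA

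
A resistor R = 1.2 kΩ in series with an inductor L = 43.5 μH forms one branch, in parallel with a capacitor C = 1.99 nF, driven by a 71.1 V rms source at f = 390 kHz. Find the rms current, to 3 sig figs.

ω = 2πf = 2.45e+06 rad/s
X_L = ωL = 107 Ω
X_C = 1/(ωC) = 205 Ω
Branch 1 (R+jX_L): Z₁ = 1200 + j107 Ω, |Z₁| = 1200 Ω
Branch 2 (−jX_C): Z₂ = −j205 Ω
Parallel: Z = Z₁Z₂/(Z₁+Z₂), |Z| = 205 Ω, ∠Z = -80.2°
I = V/|Z| = 71.1/205 = 347 mA

347 mA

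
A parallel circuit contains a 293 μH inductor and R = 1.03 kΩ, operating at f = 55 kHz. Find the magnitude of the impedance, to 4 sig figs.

100.8 Ω

ω = 2πf = 345600 rad/s
X_L = ωL = 101.3 Ω
Parallel: admittances add. Y = 1/R + 1/(jωL)
Y = (0.0009709 − j0.009876) S
|Y| = 0.009924 S → |Z| = 1/|Y| = 100.8 Ω, ∠Z = −∠Y = 84.39°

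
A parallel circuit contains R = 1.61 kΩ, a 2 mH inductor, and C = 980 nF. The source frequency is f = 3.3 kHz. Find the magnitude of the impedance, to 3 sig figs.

ω = 2πf = 20730 rad/s
X_L = ωL = 41.5 Ω
X_C = 1/(ωC) = 49.2 Ω
Parallel: admittances add. Y = 1/R + 1/(jωL) + jωC
Y = (0.000621 − j0.00379) S
|Y| = 0.00385 S → |Z| = 1/|Y| = 260 Ω, ∠Z = −∠Y = 80.7°

260 Ω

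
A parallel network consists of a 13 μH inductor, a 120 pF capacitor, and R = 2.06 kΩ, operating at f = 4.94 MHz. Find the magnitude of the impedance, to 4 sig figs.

ω = 2πf = 3.104e+07 rad/s
X_L = ωL = 403.5 Ω
X_C = 1/(ωC) = 268.5 Ω
Parallel: admittances add. Y = 1/R + 1/(jωL) + jωC
Y = (0.0004854 + j0.001246) S
|Y| = 0.001338 S → |Z| = 1/|Y| = 747.6 Ω, ∠Z = −∠Y = -68.72°

747.6 Ω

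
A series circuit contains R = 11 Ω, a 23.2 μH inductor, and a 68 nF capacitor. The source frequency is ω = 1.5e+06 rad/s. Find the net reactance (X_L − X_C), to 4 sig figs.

25.00 Ω

X_L = ωL = 34.80 Ω
X_C = 1/(ωC) = 9.804 Ω
X = 34.80 − 9.804 = 25.00 Ω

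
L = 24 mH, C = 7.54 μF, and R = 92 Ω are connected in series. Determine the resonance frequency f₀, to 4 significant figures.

ω₀ = 1/√(LC) = 1/√(0.024 × 7.54e-06) = 2351 rad/s
f₀ = ω₀/(2π) = 374.1 Hz

374.1 Hz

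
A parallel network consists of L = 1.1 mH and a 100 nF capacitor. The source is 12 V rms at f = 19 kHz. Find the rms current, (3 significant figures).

ω = 2πf = 119400 rad/s
X_L = ωL = 131 Ω
X_C = 1/(ωC) = 83.8 Ω
Parallel: admittances add. Y = 1/(jωL) + jωC
Y = (0 + j0.00432) S
|Y| = 0.00432 S → |Z| = 1/|Y| = 231 Ω, ∠Z = −∠Y = -90.0°
I = V/|Z| = 12/231 = 51.9 mA

51.9 mA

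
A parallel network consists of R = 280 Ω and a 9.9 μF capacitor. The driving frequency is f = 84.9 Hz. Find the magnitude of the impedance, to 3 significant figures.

ω = 2πf = 533.4 rad/s
X_C = 1/(ωC) = 189 Ω
Parallel: admittances add. Y = 1/R + jωC
Y = (0.00357 + j0.00528) S
|Y| = 0.00638 S → |Z| = 1/|Y| = 157 Ω, ∠Z = −∠Y = -55.9°

157 Ω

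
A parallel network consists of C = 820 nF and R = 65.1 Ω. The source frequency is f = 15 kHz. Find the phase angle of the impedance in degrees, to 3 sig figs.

ω = 2πf = 94250 rad/s
X_C = 1/(ωC) = 12.9 Ω
Parallel: admittances add. Y = 1/R + jωC
Y = (0.0154 + j0.0773) S
|Y| = 0.0788 S → |Z| = 1/|Y| = 12.7 Ω, ∠Z = −∠Y = -78.8°

-78.8°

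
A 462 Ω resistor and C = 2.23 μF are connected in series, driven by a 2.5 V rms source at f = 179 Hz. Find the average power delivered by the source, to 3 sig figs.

7.75 mW

ω = 2πf = 1125 rad/s
X_C = 1/(ωC) = 399 Ω
Z = 462 − j399 Ω
|Z| = √(462² + 399²) = 610 Ω
∠Z = arctan(-399/462) = -40.8°
I = V/|Z| = 4.10 mA
P = VI cos φ = 2.5 × 0.00410 × cos(-40.8°) = 7.75 mW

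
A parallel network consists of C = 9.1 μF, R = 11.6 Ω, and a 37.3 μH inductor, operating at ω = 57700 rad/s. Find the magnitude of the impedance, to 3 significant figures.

9.50 Ω

X_L = ωL = 2.15 Ω
X_C = 1/(ωC) = 1.90 Ω
Parallel: admittances add. Y = 1/R + 1/(jωL) + jωC
Y = (0.0862 + j0.0604) S
|Y| = 0.105 S → |Z| = 1/|Y| = 9.50 Ω, ∠Z = −∠Y = -35.0°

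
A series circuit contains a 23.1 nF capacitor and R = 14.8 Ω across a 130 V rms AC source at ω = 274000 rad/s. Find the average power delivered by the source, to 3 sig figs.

9.93 W

X_C = 1/(ωC) = 158 Ω
Z = 14.8 − j158 Ω
|Z| = √(14.8² + 158²) = 159 Ω
∠Z = arctan(-158/14.8) = -84.6°
I = V/|Z| = 819 mA
P = VI cos φ = 130 × 0.819 × cos(-84.6°) = 9.93 W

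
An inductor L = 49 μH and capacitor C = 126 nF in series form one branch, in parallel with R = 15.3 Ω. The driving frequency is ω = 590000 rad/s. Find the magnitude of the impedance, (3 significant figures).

10.9 Ω

X_L = ωL = 28.9 Ω
X_C = 1/(ωC) = 13.5 Ω
Branch 1: Z₁ = R = 15.3 Ω
Branch 2 (series LC): Z₂ = j(X_L − X_C) = j15.5 Ω
Parallel: Z = Z₁Z₂/(Z₁+Z₂), |Z| = 10.9 Ω, ∠Z = 44.7°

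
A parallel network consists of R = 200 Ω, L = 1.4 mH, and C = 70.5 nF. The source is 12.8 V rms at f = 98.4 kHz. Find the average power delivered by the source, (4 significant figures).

ω = 2πf = 618300 rad/s
X_L = ωL = 865.6 Ω
X_C = 1/(ωC) = 22.94 Ω
Parallel: admittances add. Y = 1/R + 1/(jωL) + jωC
Y = (0.005000 + j0.04243) S
|Y| = 0.04273 S → |Z| = 1/|Y| = 23.40 Ω, ∠Z = −∠Y = -83.28°
I = V/|Z| = 546.9 mA
P = VI cos φ = 12.8 × 0.5469 × cos(-83.28°) = 819.2 mW

819.2 mW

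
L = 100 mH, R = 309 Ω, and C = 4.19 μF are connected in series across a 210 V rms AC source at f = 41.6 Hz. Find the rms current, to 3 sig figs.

224 mA

ω = 2πf = 261.4 rad/s
X_L = ωL = 26.1 Ω
X_C = 1/(ωC) = 913 Ω
Net reactance X = X_L − X_C = -887 Ω
Z = 309 − j887 Ω
|Z| = √(309² + 887²) = 939 Ω
I = V/|Z| = 210/939 = 224 mA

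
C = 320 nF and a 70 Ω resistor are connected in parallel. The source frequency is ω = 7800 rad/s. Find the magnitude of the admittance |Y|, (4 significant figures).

14.50 mS

X_C = 1/(ωC) = 400.6 Ω
Parallel: admittances add. Y = 1/R + jωC
Y = (0.01429 + j0.002496) S
|Y| = 0.01450 S → |Z| = 1/|Y| = 68.96 Ω, ∠Z = −∠Y = -9.911°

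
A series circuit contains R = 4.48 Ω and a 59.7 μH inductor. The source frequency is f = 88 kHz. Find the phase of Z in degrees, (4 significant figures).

ω = 2πf = 552900 rad/s
X_L = ωL = 33.01 Ω
Z = 4.480 + j33.01 Ω
|Z| = √(4.480² + 33.01²) = 33.31 Ω
∠Z = arctan(33.01/4.480) = 82.27°

82.27°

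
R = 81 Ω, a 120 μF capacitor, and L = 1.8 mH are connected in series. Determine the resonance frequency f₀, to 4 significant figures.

ω₀ = 1/√(LC) = 1/√(0.0018 × 0.00012) = 2152 rad/s
f₀ = ω₀/(2π) = 342.4 Hz

342.4 Hz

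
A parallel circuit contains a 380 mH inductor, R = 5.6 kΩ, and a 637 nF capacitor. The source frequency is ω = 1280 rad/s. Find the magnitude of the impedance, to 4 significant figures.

X_L = ωL = 486.4 Ω
X_C = 1/(ωC) = 1226 Ω
Parallel: admittances add. Y = 1/R + 1/(jωL) + jωC
Y = (0.0001786 − j0.001241) S
|Y| = 0.001253 S → |Z| = 1/|Y| = 797.9 Ω, ∠Z = −∠Y = 81.81°

797.9 Ω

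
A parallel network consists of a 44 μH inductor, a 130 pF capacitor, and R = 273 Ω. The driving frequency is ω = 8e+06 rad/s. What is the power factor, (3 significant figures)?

X_L = ωL = 352 Ω
X_C = 1/(ωC) = 962 Ω
Parallel: admittances add. Y = 1/R + 1/(jωL) + jωC
Y = (0.00366 − j0.00180) S
|Y| = 0.00408 S → |Z| = 1/|Y| = 245 Ω, ∠Z = −∠Y = 26.2°
cos φ = cos(26.2°) = 0.897

0.897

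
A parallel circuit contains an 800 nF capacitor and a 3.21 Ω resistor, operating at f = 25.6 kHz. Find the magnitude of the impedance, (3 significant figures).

ω = 2πf = 160800 rad/s
X_C = 1/(ωC) = 7.77 Ω
Parallel: admittances add. Y = 1/R + jωC
Y = (0.312 + j0.129) S
|Y| = 0.337 S → |Z| = 1/|Y| = 2.97 Ω, ∠Z = −∠Y = -22.4°

2.97 Ω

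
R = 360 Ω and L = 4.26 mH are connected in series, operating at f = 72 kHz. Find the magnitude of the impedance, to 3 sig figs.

1960 Ω

ω = 2πf = 452400 rad/s
X_L = ωL = 1930 Ω
Z = 360 + j1930 Ω
|Z| = √(360² + 1930²) = 1960 Ω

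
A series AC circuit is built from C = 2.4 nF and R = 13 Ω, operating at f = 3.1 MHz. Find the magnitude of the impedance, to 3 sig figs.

ω = 2πf = 1.948e+07 rad/s
X_C = 1/(ωC) = 21.4 Ω
Z = 13.0 − j21.4 Ω
|Z| = √(13.0² + 21.4²) = 25.0 Ω

25.0 Ω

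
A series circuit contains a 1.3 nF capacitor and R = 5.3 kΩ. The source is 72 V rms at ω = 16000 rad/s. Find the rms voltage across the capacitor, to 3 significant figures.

71.6 V

X_C = 1/(ωC) = 48100 Ω
Z = 5300 − j48100 Ω
|Z| = √(5300² + 48100²) = 48400 Ω
I = V/|Z| = 1.49 mA
V_C = I·|Z_C| = 0.00149 × 48100 = 71.6 V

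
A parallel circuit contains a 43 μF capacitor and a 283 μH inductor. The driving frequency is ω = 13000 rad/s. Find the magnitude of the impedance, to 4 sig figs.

X_L = ωL = 3.679 Ω
X_C = 1/(ωC) = 1.789 Ω
Parallel: admittances add. Y = 1/(jωL) + jωC
Y = (0 + j0.2872) S
|Y| = 0.2872 S → |Z| = 1/|Y| = 3.482 Ω, ∠Z = −∠Y = -90.00°

3.482 Ω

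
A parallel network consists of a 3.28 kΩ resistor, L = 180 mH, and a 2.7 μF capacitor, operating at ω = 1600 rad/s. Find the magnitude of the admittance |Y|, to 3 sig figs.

901 μS

X_L = ωL = 288 Ω
X_C = 1/(ωC) = 231 Ω
Parallel: admittances add. Y = 1/R + 1/(jωL) + jωC
Y = (0.000305 + j0.000848) S
|Y| = 0.000901 S → |Z| = 1/|Y| = 1110 Ω, ∠Z = −∠Y = -70.2°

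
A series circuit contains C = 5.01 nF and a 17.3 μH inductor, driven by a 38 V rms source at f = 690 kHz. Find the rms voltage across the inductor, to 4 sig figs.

98.41 V

ω = 2πf = 4.335e+06 rad/s
X_L = ωL = 75.00 Ω
X_C = 1/(ωC) = 46.04 Ω
Net reactance X = X_L − X_C = 28.96 Ω
Z = j28.96 Ω
|Z| = √(0² + 28.96²) = 28.96 Ω
I = V/|Z| = 1.312 A
V_L = I·|Z_L| = 1.312 × 75.00 = 98.41 V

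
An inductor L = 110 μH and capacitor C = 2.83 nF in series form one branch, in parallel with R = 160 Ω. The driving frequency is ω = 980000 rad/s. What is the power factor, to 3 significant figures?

0.845

X_L = ωL = 108 Ω
X_C = 1/(ωC) = 361 Ω
Branch 1: Z₁ = R = 160 Ω
Branch 2 (series LC): Z₂ = j(X_L − X_C) = −j253 Ω
Parallel: Z = Z₁Z₂/(Z₁+Z₂), |Z| = 135 Ω, ∠Z = -32.3°
cos φ = cos(-32.3°) = 0.845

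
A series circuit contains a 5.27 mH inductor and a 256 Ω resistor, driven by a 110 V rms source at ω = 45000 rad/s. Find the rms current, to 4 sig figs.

315.2 mA

X_L = ωL = 237.2 Ω
Z = 256.0 + j237.2 Ω
|Z| = √(256.0² + 237.2²) = 349.0 Ω
I = V/|Z| = 110/349.0 = 315.2 mA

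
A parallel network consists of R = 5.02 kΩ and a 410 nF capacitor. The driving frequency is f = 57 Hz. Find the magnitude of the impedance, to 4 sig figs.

ω = 2πf = 358.1 rad/s
X_C = 1/(ωC) = 6810 Ω
Parallel: admittances add. Y = 1/R + jωC
Y = (0.0001992 + j0.0001468) S
|Y| = 0.0002475 S → |Z| = 1/|Y| = 4041 Ω, ∠Z = −∠Y = -36.39°

4041 Ω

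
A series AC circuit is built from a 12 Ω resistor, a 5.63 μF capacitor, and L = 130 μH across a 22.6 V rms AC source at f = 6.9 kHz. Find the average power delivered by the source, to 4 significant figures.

ω = 2πf = 43350 rad/s
X_L = ωL = 5.636 Ω
X_C = 1/(ωC) = 4.097 Ω
Net reactance X = X_L − X_C = 1.539 Ω
Z = 12.00 + j1.539 Ω
|Z| = √(12.00² + 1.539²) = 12.10 Ω
∠Z = arctan(1.539/12.00) = 7.309°
I = V/|Z| = 1.868 A
P = VI cos φ = 22.6 × 1.868 × cos(7.309°) = 41.87 W

41.87 W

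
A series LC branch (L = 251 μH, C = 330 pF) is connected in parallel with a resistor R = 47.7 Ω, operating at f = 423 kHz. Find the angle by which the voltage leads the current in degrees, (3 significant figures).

ω = 2πf = 2.658e+06 rad/s
X_L = ωL = 667 Ω
X_C = 1/(ωC) = 1140 Ω
Branch 1: Z₁ = R = 47.7 Ω
Branch 2 (series LC): Z₂ = j(X_L − X_C) = −j473 Ω
Parallel: Z = Z₁Z₂/(Z₁+Z₂), |Z| = 47.5 Ω, ∠Z = -5.76°

-5.76°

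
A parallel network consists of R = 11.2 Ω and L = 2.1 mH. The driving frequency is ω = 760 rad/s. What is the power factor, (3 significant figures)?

X_L = ωL = 1.60 Ω
Parallel: admittances add. Y = 1/R + 1/(jωL)
Y = (0.0893 − j0.627) S
|Y| = 0.633 S → |Z| = 1/|Y| = 1.58 Ω, ∠Z = −∠Y = 81.9°
cos φ = cos(81.9°) = 0.141

0.141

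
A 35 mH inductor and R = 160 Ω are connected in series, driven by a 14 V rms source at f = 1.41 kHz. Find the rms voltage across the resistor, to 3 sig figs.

6.42 V

ω = 2πf = 8859 rad/s
X_L = ωL = 310 Ω
Z = 160 + j310 Ω
|Z| = √(160² + 310²) = 349 Ω
I = V/|Z| = 40.1 mA
V_R = I·|Z_R| = 0.0401 × 160 = 6.42 V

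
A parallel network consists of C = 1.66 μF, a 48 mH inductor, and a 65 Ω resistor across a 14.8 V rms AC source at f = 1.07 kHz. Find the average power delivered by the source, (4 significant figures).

3.370 W

ω = 2πf = 6723 rad/s
X_L = ωL = 322.7 Ω
X_C = 1/(ωC) = 89.60 Ω
Parallel: admittances add. Y = 1/R + 1/(jωL) + jωC
Y = (0.01538 + j0.008061) S
|Y| = 0.01737 S → |Z| = 1/|Y| = 57.57 Ω, ∠Z = −∠Y = -27.65°
I = V/|Z| = 257.1 mA
P = VI cos φ = 14.8 × 0.2571 × cos(-27.65°) = 3.370 W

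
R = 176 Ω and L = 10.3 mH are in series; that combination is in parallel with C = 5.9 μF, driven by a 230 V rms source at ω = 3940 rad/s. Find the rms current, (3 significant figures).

X_L = ωL = 40.6 Ω
X_C = 1/(ωC) = 43.0 Ω
Branch 1 (R+jX_L): Z₁ = 176 + j40.6 Ω, |Z₁| = 181 Ω
Branch 2 (−jX_C): Z₂ = −j43.0 Ω
Parallel: Z = Z₁Z₂/(Z₁+Z₂), |Z| = 44.1 Ω, ∠Z = -76.2°
I = V/|Z| = 230/44.1 = 5.21 A

5.21 A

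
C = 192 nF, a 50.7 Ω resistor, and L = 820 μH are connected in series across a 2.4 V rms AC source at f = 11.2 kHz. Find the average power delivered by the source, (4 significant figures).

103.0 mW

ω = 2πf = 70370 rad/s
X_L = ωL = 57.70 Ω
X_C = 1/(ωC) = 74.01 Ω
Net reactance X = X_L − X_C = -16.31 Ω
Z = 50.70 − j16.31 Ω
|Z| = √(50.70² + 16.31²) = 53.26 Ω
∠Z = arctan(-16.31/50.70) = -17.83°
I = V/|Z| = 45.06 mA
P = VI cos φ = 2.4 × 0.04506 × cos(-17.83°) = 103.0 mW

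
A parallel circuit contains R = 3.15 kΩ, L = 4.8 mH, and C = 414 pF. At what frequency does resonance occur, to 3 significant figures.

ω₀ = 1/√(LC) = 1/√(0.0048 × 4.14e-10) = 709400 rad/s
f₀ = ω₀/(2π) = 113 kHz

113 kHz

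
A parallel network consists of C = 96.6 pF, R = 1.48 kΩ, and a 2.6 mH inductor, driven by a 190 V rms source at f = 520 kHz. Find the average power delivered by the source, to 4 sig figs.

24.39 W

ω = 2πf = 3.267e+06 rad/s
X_L = ωL = 8495 Ω
X_C = 1/(ωC) = 3168 Ω
Parallel: admittances add. Y = 1/R + 1/(jωL) + jωC
Y = (0.0006757 + j0.0001979) S
|Y| = 0.0007041 S → |Z| = 1/|Y| = 1420 Ω, ∠Z = −∠Y = -16.32°
I = V/|Z| = 133.8 mA
P = VI cos φ = 190 × 0.1338 × cos(-16.32°) = 24.39 W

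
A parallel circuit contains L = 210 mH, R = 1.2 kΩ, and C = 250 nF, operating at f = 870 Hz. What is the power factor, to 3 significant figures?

0.860

ω = 2πf = 5466 rad/s
X_L = ωL = 1150 Ω
X_C = 1/(ωC) = 732 Ω
Parallel: admittances add. Y = 1/R + 1/(jωL) + jωC
Y = (0.000833 + j0.000495) S
|Y| = 0.000970 S → |Z| = 1/|Y| = 1030 Ω, ∠Z = −∠Y = -30.7°
cos φ = cos(-30.7°) = 0.860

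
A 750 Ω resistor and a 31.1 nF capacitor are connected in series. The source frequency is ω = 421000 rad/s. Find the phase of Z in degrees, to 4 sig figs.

-5.815°

X_C = 1/(ωC) = 76.38 Ω
Z = 750.0 − j76.38 Ω
|Z| = √(750.0² + 76.38²) = 753.9 Ω
∠Z = arctan(-76.38/750.0) = -5.815°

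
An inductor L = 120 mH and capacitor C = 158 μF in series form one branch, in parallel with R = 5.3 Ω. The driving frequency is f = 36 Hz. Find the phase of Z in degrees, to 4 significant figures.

ω = 2πf = 226.2 rad/s
X_L = ωL = 27.14 Ω
X_C = 1/(ωC) = 27.98 Ω
Branch 1: Z₁ = R = 5.300 Ω
Branch 2 (series LC): Z₂ = j(X_L − X_C) = −j0.8375 Ω
Parallel: Z = Z₁Z₂/(Z₁+Z₂), |Z| = 0.8272 Ω, ∠Z = -81.02°

-81.02°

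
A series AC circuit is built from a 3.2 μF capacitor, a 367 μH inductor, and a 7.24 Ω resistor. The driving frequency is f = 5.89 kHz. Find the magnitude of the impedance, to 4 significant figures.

ω = 2πf = 37010 rad/s
X_L = ωL = 13.58 Ω
X_C = 1/(ωC) = 8.444 Ω
Net reactance X = X_L − X_C = 5.138 Ω
Z = 7.240 + j5.138 Ω
|Z| = √(7.240² + 5.138²) = 8.878 Ω

8.878 Ω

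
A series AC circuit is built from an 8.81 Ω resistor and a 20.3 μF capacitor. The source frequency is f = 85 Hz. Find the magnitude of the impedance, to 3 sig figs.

ω = 2πf = 534.1 rad/s
X_C = 1/(ωC) = 92.2 Ω
Z = 8.81 − j92.2 Ω
|Z| = √(8.81² + 92.2²) = 92.7 Ω

92.7 Ω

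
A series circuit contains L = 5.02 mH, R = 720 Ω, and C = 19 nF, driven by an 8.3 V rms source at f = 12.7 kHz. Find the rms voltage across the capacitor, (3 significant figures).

7.15 V

ω = 2πf = 79800 rad/s
X_L = ωL = 401 Ω
X_C = 1/(ωC) = 660 Ω
Net reactance X = X_L − X_C = -259 Ω
Z = 720 − j259 Ω
|Z| = √(720² + 259²) = 765 Ω
I = V/|Z| = 10.8 mA
V_C = I·|Z_C| = 0.0108 × 660 = 7.15 V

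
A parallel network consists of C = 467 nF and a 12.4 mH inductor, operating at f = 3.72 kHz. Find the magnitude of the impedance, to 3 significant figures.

134 Ω

ω = 2πf = 23370 rad/s
X_L = ωL = 290 Ω
X_C = 1/(ωC) = 91.6 Ω
Parallel: admittances add. Y = 1/(jωL) + jωC
Y = (0 + j0.00747) S
|Y| = 0.00747 S → |Z| = 1/|Y| = 134 Ω, ∠Z = −∠Y = -90.0°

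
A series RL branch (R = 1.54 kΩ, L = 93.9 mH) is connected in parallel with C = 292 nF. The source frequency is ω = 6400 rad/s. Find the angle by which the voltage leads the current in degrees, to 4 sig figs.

-71.13°

X_L = ωL = 601.0 Ω
X_C = 1/(ωC) = 535.1 Ω
Branch 1 (R+jX_L): Z₁ = 1540 + j601.0 Ω, |Z₁| = 1653 Ω
Branch 2 (−jX_C): Z₂ = −j535.1 Ω
Parallel: Z = Z₁Z₂/(Z₁+Z₂), |Z| = 573.9 Ω, ∠Z = -71.13°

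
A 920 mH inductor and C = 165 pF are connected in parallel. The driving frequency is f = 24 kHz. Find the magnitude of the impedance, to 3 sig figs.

ω = 2πf = 150800 rad/s
X_L = ωL = 139000 Ω
X_C = 1/(ωC) = 40200 Ω
Parallel: admittances add. Y = 1/(jωL) + jωC
Y = (0 + j1.77e-05) S
|Y| = 1.77e-05 S → |Z| = 1/|Y| = 56600 Ω, ∠Z = −∠Y = -90.0°

56600 Ω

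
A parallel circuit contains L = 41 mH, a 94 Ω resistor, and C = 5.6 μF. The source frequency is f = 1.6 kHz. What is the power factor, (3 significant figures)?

0.194

ω = 2πf = 10050 rad/s
X_L = ωL = 412 Ω
X_C = 1/(ωC) = 17.8 Ω
Parallel: admittances add. Y = 1/R + 1/(jωL) + jωC
Y = (0.0106 + j0.0539) S
|Y| = 0.0549 S → |Z| = 1/|Y| = 18.2 Ω, ∠Z = −∠Y = -78.8°
cos φ = cos(-78.8°) = 0.194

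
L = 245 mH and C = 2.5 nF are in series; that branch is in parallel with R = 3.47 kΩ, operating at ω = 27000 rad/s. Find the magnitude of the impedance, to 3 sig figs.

3200 Ω

X_L = ωL = 6620 Ω
X_C = 1/(ωC) = 14800 Ω
Branch 1: Z₁ = R = 3470 Ω
Branch 2 (series LC): Z₂ = j(X_L − X_C) = −j8200 Ω
Parallel: Z = Z₁Z₂/(Z₁+Z₂), |Z| = 3200 Ω, ∠Z = -22.9°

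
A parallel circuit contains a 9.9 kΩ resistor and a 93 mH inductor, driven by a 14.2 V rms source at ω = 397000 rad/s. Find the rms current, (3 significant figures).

1.49 mA

X_L = ωL = 36900 Ω
Parallel: admittances add. Y = 1/R + 1/(jωL)
Y = (0.000101 − j2.71e-05) S
|Y| = 0.000105 S → |Z| = 1/|Y| = 9560 Ω, ∠Z = −∠Y = 15.0°
I = V/|Z| = 14.2/9560 = 1.49 mA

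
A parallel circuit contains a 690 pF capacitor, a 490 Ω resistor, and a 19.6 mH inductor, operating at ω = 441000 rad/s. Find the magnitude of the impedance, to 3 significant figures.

X_L = ωL = 8640 Ω
X_C = 1/(ωC) = 3290 Ω
Parallel: admittances add. Y = 1/R + 1/(jωL) + jωC
Y = (0.00204 + j0.000189) S
|Y| = 0.00205 S → |Z| = 1/|Y| = 488 Ω, ∠Z = −∠Y = -5.28°

488 Ω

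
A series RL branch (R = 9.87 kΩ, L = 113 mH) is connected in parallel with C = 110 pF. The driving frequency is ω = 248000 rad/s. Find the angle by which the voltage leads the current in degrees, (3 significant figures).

21.8°

X_L = ωL = 28000 Ω
X_C = 1/(ωC) = 36700 Ω
Branch 1 (R+jX_L): Z₁ = 9870 + j28000 Ω, |Z₁| = 29700 Ω
Branch 2 (−jX_C): Z₂ = −j36700 Ω
Parallel: Z = Z₁Z₂/(Z₁+Z₂), |Z| = 83100 Ω, ∠Z = 21.8°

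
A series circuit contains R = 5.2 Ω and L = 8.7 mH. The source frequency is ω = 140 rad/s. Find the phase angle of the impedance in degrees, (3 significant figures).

13.2°

X_L = ωL = 1.22 Ω
Z = 5.20 + j1.22 Ω
|Z| = √(5.20² + 1.22²) = 5.34 Ω
∠Z = arctan(1.22/5.20) = 13.2°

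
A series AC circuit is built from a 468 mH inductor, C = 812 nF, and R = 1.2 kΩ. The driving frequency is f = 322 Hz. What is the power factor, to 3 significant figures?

ω = 2πf = 2023 rad/s
X_L = ωL = 947 Ω
X_C = 1/(ωC) = 609 Ω
Net reactance X = X_L − X_C = 338 Ω
Z = 1200 + j338 Ω
|Z| = √(1200² + 338²) = 1250 Ω
∠Z = arctan(338/1200) = 15.7°
cos φ = cos(15.7°) = 0.963

0.963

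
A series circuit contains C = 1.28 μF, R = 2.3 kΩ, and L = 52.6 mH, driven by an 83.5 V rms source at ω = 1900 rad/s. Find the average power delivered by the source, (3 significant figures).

2.98 W

X_L = ωL = 99.9 Ω
X_C = 1/(ωC) = 411 Ω
Net reactance X = X_L − X_C = -311 Ω
Z = 2300 − j311 Ω
|Z| = √(2300² + 311²) = 2320 Ω
∠Z = arctan(-311/2300) = -7.71°
I = V/|Z| = 36.0 mA
P = VI cos φ = 83.5 × 0.0360 × cos(-7.71°) = 2.98 W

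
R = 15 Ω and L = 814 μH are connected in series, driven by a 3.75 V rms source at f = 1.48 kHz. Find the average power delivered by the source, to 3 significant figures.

ω = 2πf = 9299 rad/s
X_L = ωL = 7.57 Ω
Z = 15.0 + j7.57 Ω
|Z| = √(15.0² + 7.57²) = 16.8 Ω
∠Z = arctan(7.57/15.0) = 26.8°
I = V/|Z| = 223 mA
P = VI cos φ = 3.75 × 0.223 × cos(26.8°) = 747 mW

747 mW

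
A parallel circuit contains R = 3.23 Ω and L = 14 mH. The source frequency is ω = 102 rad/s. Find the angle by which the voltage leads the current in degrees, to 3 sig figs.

66.1°

X_L = ωL = 1.43 Ω
Parallel: admittances add. Y = 1/R + 1/(jωL)
Y = (0.310 − j0.700) S
|Y| = 0.766 S → |Z| = 1/|Y| = 1.31 Ω, ∠Z = −∠Y = 66.1°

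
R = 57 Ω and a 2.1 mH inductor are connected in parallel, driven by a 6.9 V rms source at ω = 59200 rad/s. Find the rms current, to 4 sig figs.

133.2 mA

X_L = ωL = 124.3 Ω
Parallel: admittances add. Y = 1/R + 1/(jωL)
Y = (0.01754 − j0.008044) S
|Y| = 0.01930 S → |Z| = 1/|Y| = 51.81 Ω, ∠Z = −∠Y = 24.63°
I = V/|Z| = 6.9/51.81 = 133.2 mA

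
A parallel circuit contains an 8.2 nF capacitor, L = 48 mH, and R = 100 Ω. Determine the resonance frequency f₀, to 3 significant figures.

8.02 kHz

ω₀ = 1/√(LC) = 1/√(0.048 × 8.2e-09) = 50400 rad/s
f₀ = ω₀/(2π) = 8.02 kHz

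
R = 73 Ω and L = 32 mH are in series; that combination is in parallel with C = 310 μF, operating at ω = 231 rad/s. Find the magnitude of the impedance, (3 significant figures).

X_L = ωL = 7.39 Ω
X_C = 1/(ωC) = 14.0 Ω
Branch 1 (R+jX_L): Z₁ = 73.0 + j7.39 Ω, |Z₁| = 73.4 Ω
Branch 2 (−jX_C): Z₂ = −j14.0 Ω
Parallel: Z = Z₁Z₂/(Z₁+Z₂), |Z| = 14.0 Ω, ∠Z = -79.1°

14.0 Ω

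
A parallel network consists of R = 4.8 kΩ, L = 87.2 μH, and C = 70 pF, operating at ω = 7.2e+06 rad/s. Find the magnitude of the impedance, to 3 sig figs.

902 Ω

X_L = ωL = 628 Ω
X_C = 1/(ωC) = 1980 Ω
Parallel: admittances add. Y = 1/R + 1/(jωL) + jωC
Y = (0.000208 − j0.00109) S
|Y| = 0.00111 S → |Z| = 1/|Y| = 902 Ω, ∠Z = −∠Y = 79.2°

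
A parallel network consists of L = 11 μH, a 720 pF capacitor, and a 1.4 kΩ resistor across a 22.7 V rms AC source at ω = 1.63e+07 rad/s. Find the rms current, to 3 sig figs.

X_L = ωL = 179 Ω
X_C = 1/(ωC) = 85.2 Ω
Parallel: admittances add. Y = 1/R + 1/(jωL) + jωC
Y = (0.000714 + j0.00616) S
|Y| = 0.00620 S → |Z| = 1/|Y| = 161 Ω, ∠Z = −∠Y = -83.4°
I = V/|Z| = 22.7/161 = 141 mA

141 mA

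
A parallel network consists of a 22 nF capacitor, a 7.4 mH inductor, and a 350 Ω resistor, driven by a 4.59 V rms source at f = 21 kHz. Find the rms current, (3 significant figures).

15.7 mA

ω = 2πf = 131900 rad/s
X_L = ωL = 976 Ω
X_C = 1/(ωC) = 344 Ω
Parallel: admittances add. Y = 1/R + 1/(jωL) + jωC
Y = (0.00286 + j0.00188) S
|Y| = 0.00342 S → |Z| = 1/|Y| = 292 Ω, ∠Z = −∠Y = -33.3°
I = V/|Z| = 4.59/292 = 15.7 mA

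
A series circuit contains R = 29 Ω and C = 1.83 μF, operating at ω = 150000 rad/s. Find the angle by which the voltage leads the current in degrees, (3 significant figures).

X_C = 1/(ωC) = 3.64 Ω
Z = 29.0 − j3.64 Ω
|Z| = √(29.0² + 3.64²) = 29.2 Ω
∠Z = arctan(-3.64/29.0) = -7.16°

-7.16°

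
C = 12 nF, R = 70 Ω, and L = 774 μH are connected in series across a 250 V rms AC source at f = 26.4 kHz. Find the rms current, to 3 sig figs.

ω = 2πf = 165900 rad/s
X_L = ωL = 128 Ω
X_C = 1/(ωC) = 502 Ω
Net reactance X = X_L − X_C = -374 Ω
Z = 70.0 − j374 Ω
|Z| = √(70.0² + 374²) = 380 Ω
I = V/|Z| = 250/380 = 657 mA

657 mA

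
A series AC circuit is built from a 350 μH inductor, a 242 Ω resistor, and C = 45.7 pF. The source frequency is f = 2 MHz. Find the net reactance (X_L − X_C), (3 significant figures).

ω = 2πf = 1.257e+07 rad/s
X_L = ωL = 4400 Ω
X_C = 1/(ωC) = 1740 Ω
X = 4400 − 1740 = 2660 Ω

2660 Ω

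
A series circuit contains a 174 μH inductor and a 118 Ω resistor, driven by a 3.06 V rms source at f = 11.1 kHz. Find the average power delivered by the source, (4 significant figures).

ω = 2πf = 69740 rad/s
X_L = ωL = 12.14 Ω
Z = 118.0 + j12.14 Ω
|Z| = √(118.0² + 12.14²) = 118.6 Ω
∠Z = arctan(12.14/118.0) = 5.872°
I = V/|Z| = 25.80 mA
P = VI cos φ = 3.06 × 0.02580 × cos(5.872°) = 78.52 mW

78.52 mW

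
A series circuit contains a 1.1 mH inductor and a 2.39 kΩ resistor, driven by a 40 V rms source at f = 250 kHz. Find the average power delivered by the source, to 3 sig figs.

ω = 2πf = 1.571e+06 rad/s
X_L = ωL = 1730 Ω
Z = 2390 + j1730 Ω
|Z| = √(2390² + 1730²) = 2950 Ω
∠Z = arctan(1730/2390) = 35.9°
I = V/|Z| = 13.6 mA
P = VI cos φ = 40 × 0.0136 × cos(35.9°) = 440 mW

440 mW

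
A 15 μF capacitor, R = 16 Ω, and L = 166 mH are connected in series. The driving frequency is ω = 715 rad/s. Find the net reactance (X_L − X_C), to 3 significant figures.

25.4 Ω

X_L = ωL = 119 Ω
X_C = 1/(ωC) = 93.2 Ω
X = 119 − 93.2 = 25.4 Ω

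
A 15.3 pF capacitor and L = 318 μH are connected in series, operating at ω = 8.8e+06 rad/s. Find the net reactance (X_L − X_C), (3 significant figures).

-4630 Ω

X_L = ωL = 2800 Ω
X_C = 1/(ωC) = 7430 Ω
X = 2800 − 7430 = -4630 Ω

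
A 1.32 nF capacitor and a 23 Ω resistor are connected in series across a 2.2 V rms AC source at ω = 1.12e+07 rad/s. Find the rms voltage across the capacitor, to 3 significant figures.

2.08 V

X_C = 1/(ωC) = 67.6 Ω
Z = 23.0 − j67.6 Ω
|Z| = √(23.0² + 67.6²) = 71.4 Ω
I = V/|Z| = 30.8 mA
V_C = I·|Z_C| = 0.0308 × 67.6 = 2.08 V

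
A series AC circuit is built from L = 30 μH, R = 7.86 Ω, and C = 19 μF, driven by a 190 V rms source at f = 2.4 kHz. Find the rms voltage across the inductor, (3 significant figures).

ω = 2πf = 15080 rad/s
X_L = ωL = 0.452 Ω
X_C = 1/(ωC) = 3.49 Ω
Net reactance X = X_L − X_C = -3.04 Ω
Z = 7.86 − j3.04 Ω
|Z| = √(7.86² + 3.04²) = 8.43 Ω
I = V/|Z| = 22.5 A
V_L = I·|Z_L| = 22.5 × 0.452 = 10.2 V

10.2 V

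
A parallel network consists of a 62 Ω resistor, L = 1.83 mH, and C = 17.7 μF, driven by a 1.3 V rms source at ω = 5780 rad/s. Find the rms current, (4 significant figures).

23.27 mA

X_L = ωL = 10.58 Ω
X_C = 1/(ωC) = 9.775 Ω
Parallel: admittances add. Y = 1/R + 1/(jωL) + jωC
Y = (0.01613 + j0.007765) S
|Y| = 0.01790 S → |Z| = 1/|Y| = 55.86 Ω, ∠Z = −∠Y = -25.71°
I = V/|Z| = 1.3/55.86 = 23.27 mA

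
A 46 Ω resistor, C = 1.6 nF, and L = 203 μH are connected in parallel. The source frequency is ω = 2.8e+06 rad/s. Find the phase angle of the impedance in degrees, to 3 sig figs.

-7.13°

X_L = ωL = 568 Ω
X_C = 1/(ωC) = 223 Ω
Parallel: admittances add. Y = 1/R + 1/(jωL) + jωC
Y = (0.0217 + j0.00272) S
|Y| = 0.0219 S → |Z| = 1/|Y| = 45.6 Ω, ∠Z = −∠Y = -7.13°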